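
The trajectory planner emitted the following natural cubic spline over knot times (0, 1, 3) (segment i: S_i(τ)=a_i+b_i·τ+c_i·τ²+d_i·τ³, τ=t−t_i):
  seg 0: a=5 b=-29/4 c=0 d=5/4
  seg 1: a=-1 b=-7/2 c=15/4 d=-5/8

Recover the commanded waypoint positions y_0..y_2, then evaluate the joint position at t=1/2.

y_0 = S_0(0) = a_0 = 5
y_1 = S_1(0) = a_1 = -1
y_2 = S_1(2) = 2
t_q=1/2 is in segment 0 (τ=1/2); S_0(τ)=49/32

y_0=5 y_1=-1 y_2=2
S(1/2) = 49/32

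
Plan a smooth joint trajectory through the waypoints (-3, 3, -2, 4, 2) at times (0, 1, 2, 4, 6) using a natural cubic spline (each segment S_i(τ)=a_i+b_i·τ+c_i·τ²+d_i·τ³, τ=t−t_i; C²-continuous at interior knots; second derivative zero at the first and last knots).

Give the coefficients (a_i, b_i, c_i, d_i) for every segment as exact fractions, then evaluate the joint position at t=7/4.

  seg 0: a=-3 b=391/42 c=0 d=-139/42
  seg 1: a=3 b=-13/21 c=-139/14 d=233/42
  seg 2: a=-2 b=-23/6 c=47/7 d=-277/168
  seg 3: a=4 b=68/21 c=-89/28 d=89/168
S(7/4) = -635/896

Δ: Δ0=6, Δ1=-5, Δ2=3, Δ3=-1
row 1: diag=4, rhs=-66; c'=1/4, d'=-33/2
row 2: denom=6−1·1/4=23/4; d'=(48−1·-33/2)/(23/4)=258/23
row 3: denom=8−2·8/23=168/23; d'=(-24−2·258/23)/(168/23)=-89/14
back: M3=-89/14
back: M2=258/23−8/23·-89/14=94/7
back: M1=-33/2−1/4·94/7=-139/7
M: M0=0, M1=-139/7, M2=94/7, M3=-89/14, M4=0
seg 0: a=-3, c=M0/2=0, d=(M1−M0)/(6·1)=-139/42, b=Δ0−h0·(2M0+M1)/6=391/42
seg 1: a=3, c=M1/2=-139/14, d=(M2−M1)/(6·1)=233/42, b=Δ1−h1·(2M1+M2)/6=-13/21
seg 2: a=-2, c=M2/2=47/7, d=(M3−M2)/(6·2)=-277/168, b=Δ2−h2·(2M2+M3)/6=-23/6
seg 3: a=4, c=M3/2=-89/28, d=(M4−M3)/(6·2)=89/168, b=Δ3−h3·(2M3+M4)/6=68/21
t_q=7/4 → seg 1, τ=3/4; S=3+-13/21·τ+-139/14·τ²+233/42·τ³=-635/896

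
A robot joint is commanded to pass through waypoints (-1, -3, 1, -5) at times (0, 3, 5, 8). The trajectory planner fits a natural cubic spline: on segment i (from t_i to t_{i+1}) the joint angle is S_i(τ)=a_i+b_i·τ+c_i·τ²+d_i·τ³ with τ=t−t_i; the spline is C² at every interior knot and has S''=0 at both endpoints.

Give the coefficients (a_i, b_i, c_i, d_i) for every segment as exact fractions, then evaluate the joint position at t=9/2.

  seg 0: a=-1 b=-7/4 c=0 d=13/108
  seg 1: a=-3 b=3/2 c=13/12 d=-5/12
  seg 2: a=1 b=5/6 c=-17/12 d=17/108
S(9/2) = 9/32

Δ: Δ0=-2/3, Δ1=2, Δ2=-2
row 1: diag=10, rhs=16; c'=1/5, d'=8/5
row 2: denom=10−2·1/5=48/5; d'=(-24−2·8/5)/(48/5)=-17/6
back: M2=-17/6
back: M1=8/5−1/5·-17/6=13/6
M: M0=0, M1=13/6, M2=-17/6, M3=0
seg 0: a=-1, c=M0/2=0, d=(M1−M0)/(6·3)=13/108, b=Δ0−h0·(2M0+M1)/6=-7/4
seg 1: a=-3, c=M1/2=13/12, d=(M2−M1)/(6·2)=-5/12, b=Δ1−h1·(2M1+M2)/6=3/2
seg 2: a=1, c=M2/2=-17/12, d=(M3−M2)/(6·3)=17/108, b=Δ2−h2·(2M2+M3)/6=5/6
t_q=9/2 → seg 1, τ=3/2; S=-3+3/2·τ+13/12·τ²+-5/12·τ³=9/32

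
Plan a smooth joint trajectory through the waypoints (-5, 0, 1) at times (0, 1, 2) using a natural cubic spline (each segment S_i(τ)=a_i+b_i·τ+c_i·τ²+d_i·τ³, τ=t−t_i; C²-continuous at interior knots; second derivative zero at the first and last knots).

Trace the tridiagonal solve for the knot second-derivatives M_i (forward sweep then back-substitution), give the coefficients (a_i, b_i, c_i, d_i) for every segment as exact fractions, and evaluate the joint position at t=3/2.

Δ: Δ0=5, Δ1=1
row 1: diag=4, rhs=-24; c'=1/4, d'=-6
back: M1=-6
M: M0=0, M1=-6, M2=0
seg 0: a=-5, c=M0/2=0, d=(M1−M0)/(6·1)=-1, b=Δ0−h0·(2M0+M1)/6=6
seg 1: a=0, c=M1/2=-3, d=(M2−M1)/(6·1)=1, b=Δ1−h1·(2M1+M2)/6=3
t_q=3/2 → seg 1, τ=1/2; S=0+3·τ+-3·τ²+1·τ³=7/8

  seg 0: a=-5 b=6 c=0 d=-1
  seg 1: a=0 b=3 c=-3 d=1
S(3/2) = 7/8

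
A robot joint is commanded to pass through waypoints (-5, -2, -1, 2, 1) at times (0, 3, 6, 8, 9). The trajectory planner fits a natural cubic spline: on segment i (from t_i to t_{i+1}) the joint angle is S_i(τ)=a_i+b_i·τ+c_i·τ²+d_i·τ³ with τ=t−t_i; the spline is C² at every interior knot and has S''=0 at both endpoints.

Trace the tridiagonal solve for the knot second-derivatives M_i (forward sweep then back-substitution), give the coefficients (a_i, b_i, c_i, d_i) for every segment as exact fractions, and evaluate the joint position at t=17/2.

Δ: Δ0=1, Δ1=1/3, Δ2=3/2, Δ3=-1
row 1: diag=12, rhs=-4; c'=1/4, d'=-1/3
row 2: denom=10−3·1/4=37/4; d'=(7−3·-1/3)/(37/4)=32/37
row 3: denom=6−2·8/37=206/37; d'=(-15−2·32/37)/(206/37)=-619/206
back: M3=-619/206
back: M2=32/37−8/37·-619/206=156/103
back: M1=-1/3−1/4·156/103=-220/309
M: M0=0, M1=-220/309, M2=156/103, M3=-619/206, M4=0
seg 0: a=-5, c=M0/2=0, d=(M1−M0)/(6·3)=-110/2781, b=Δ0−h0·(2M0+M1)/6=419/309
seg 1: a=-2, c=M1/2=-110/309, d=(M2−M1)/(6·3)=344/2781, b=Δ1−h1·(2M1+M2)/6=89/309
seg 2: a=-1, c=M2/2=78/103, d=(M3−M2)/(6·2)=-931/2472, b=Δ2−h2·(2M2+M3)/6=461/309
seg 3: a=2, c=M3/2=-619/412, d=(M4−M3)/(6·1)=619/1236, b=Δ3−h3·(2M3+M4)/6=1/618
t_q=17/2 → seg 3, τ=1/2; S=2+1/618·τ+-619/412·τ²+619/1236·τ³=5563/3296

  seg 0: a=-5 b=419/309 c=0 d=-110/2781
  seg 1: a=-2 b=89/309 c=-110/309 d=344/2781
  seg 2: a=-1 b=461/309 c=78/103 d=-931/2472
  seg 3: a=2 b=1/618 c=-619/412 d=619/1236
S(17/2) = 5563/3296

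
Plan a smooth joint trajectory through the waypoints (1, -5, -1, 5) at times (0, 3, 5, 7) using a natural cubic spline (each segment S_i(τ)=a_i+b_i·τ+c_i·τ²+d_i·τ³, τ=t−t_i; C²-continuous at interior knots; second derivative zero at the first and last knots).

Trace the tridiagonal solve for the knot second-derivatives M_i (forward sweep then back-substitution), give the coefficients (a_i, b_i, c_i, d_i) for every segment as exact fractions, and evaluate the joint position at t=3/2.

Δ: Δ0=-2, Δ1=2, Δ2=3
row 1: diag=10, rhs=24; c'=1/5, d'=12/5
row 2: denom=8−2·1/5=38/5; d'=(6−2·12/5)/(38/5)=3/19
back: M2=3/19
back: M1=12/5−1/5·3/19=45/19
M: M0=0, M1=45/19, M2=3/19, M3=0
seg 0: a=1, c=M0/2=0, d=(M1−M0)/(6·3)=5/38, b=Δ0−h0·(2M0+M1)/6=-121/38
seg 1: a=-5, c=M1/2=45/38, d=(M2−M1)/(6·2)=-7/38, b=Δ1−h1·(2M1+M2)/6=7/19
seg 2: a=-1, c=M2/2=3/38, d=(M3−M2)/(6·2)=-1/76, b=Δ2−h2·(2M2+M3)/6=55/19
t_q=3/2 → seg 0, τ=3/2; S=1+-121/38·τ+0·τ²+5/38·τ³=-1013/304

  seg 0: a=1 b=-121/38 c=0 d=5/38
  seg 1: a=-5 b=7/19 c=45/38 d=-7/38
  seg 2: a=-1 b=55/19 c=3/38 d=-1/76
S(3/2) = -1013/304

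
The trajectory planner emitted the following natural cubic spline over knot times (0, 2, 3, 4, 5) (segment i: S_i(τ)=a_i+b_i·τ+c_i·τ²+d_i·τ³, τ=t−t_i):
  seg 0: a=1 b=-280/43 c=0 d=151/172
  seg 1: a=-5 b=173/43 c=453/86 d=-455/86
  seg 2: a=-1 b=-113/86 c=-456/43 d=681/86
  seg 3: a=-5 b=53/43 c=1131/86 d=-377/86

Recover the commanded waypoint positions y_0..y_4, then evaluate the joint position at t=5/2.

y_0=1 y_1=-5 y_2=-1 y_3=-5 y_4=5
S(5/2) = -1605/688

y_0 = S_0(0) = a_0 = 1
y_1 = S_1(0) = a_1 = -5
y_2 = S_2(0) = a_2 = -1
y_3 = S_3(0) = a_3 = -5
y_4 = S_3(1) = 5
t_q=5/2 is in segment 1 (τ=1/2); S_1(τ)=-1605/688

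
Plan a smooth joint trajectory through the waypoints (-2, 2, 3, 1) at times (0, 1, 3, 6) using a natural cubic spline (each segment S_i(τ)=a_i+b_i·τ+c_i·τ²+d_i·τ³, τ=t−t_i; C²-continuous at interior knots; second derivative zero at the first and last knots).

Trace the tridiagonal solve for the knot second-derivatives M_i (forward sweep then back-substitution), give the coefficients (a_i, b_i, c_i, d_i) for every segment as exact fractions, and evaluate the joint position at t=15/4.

  seg 0: a=-2 b=55/12 c=0 d=-7/12
  seg 1: a=2 b=17/6 c=-7/4 d=7/24
  seg 2: a=3 b=-2/3 c=0 d=0
S(15/4) = 5/2

Δ: Δ0=4, Δ1=1/2, Δ2=-2/3
row 1: diag=6, rhs=-21; c'=1/3, d'=-7/2
row 2: denom=10−2·1/3=28/3; d'=(-7−2·-7/2)/(28/3)=0
back: M2=0
back: M1=-7/2−1/3·0=-7/2
M: M0=0, M1=-7/2, M2=0, M3=0
seg 0: a=-2, c=M0/2=0, d=(M1−M0)/(6·1)=-7/12, b=Δ0−h0·(2M0+M1)/6=55/12
seg 1: a=2, c=M1/2=-7/4, d=(M2−M1)/(6·2)=7/24, b=Δ1−h1·(2M1+M2)/6=17/6
seg 2: a=3, c=M2/2=0, d=(M3−M2)/(6·3)=0, b=Δ2−h2·(2M2+M3)/6=-2/3
t_q=15/4 → seg 2, τ=3/4; S=3+-2/3·τ+0·τ²+0·τ³=5/2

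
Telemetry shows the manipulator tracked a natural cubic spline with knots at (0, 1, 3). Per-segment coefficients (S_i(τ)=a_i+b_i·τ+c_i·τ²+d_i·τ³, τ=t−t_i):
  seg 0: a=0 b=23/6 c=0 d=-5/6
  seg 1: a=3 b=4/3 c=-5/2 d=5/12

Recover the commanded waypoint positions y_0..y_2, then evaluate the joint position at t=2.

y_0 = S_0(0) = a_0 = 0
y_1 = S_1(0) = a_1 = 3
y_2 = S_1(2) = -1
t_q=2 is in segment 1 (τ=1); S_1(τ)=9/4

y_0=0 y_1=3 y_2=-1
S(2) = 9/4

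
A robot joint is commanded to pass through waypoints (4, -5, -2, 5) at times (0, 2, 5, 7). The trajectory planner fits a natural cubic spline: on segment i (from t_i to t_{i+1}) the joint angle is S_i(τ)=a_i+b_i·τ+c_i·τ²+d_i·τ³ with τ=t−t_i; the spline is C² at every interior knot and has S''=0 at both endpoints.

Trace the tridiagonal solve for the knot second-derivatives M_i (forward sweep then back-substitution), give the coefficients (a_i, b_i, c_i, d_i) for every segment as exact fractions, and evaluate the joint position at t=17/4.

Δ: Δ0=-9/2, Δ1=1, Δ2=7/2
row 1: diag=10, rhs=33; c'=3/10, d'=33/10
row 2: denom=10−3·3/10=91/10; d'=(15−3·33/10)/(91/10)=51/91
back: M2=51/91
back: M1=33/10−3/10·51/91=285/91
M: M0=0, M1=285/91, M2=51/91, M3=0
seg 0: a=4, c=M0/2=0, d=(M1−M0)/(6·2)=95/364, b=Δ0−h0·(2M0+M1)/6=-1009/182
seg 1: a=-5, c=M1/2=285/182, d=(M2−M1)/(6·3)=-1/7, b=Δ1−h1·(2M1+M2)/6=-439/182
seg 2: a=-2, c=M2/2=51/182, d=(M3−M2)/(6·2)=-17/364, b=Δ2−h2·(2M2+M3)/6=569/182
t_q=17/4 → seg 1, τ=9/4; S=-5+-439/182·τ+285/182·τ²+-1/7·τ³=-24035/5824

  seg 0: a=4 b=-1009/182 c=0 d=95/364
  seg 1: a=-5 b=-439/182 c=285/182 d=-1/7
  seg 2: a=-2 b=569/182 c=51/182 d=-17/364
S(17/4) = -24035/5824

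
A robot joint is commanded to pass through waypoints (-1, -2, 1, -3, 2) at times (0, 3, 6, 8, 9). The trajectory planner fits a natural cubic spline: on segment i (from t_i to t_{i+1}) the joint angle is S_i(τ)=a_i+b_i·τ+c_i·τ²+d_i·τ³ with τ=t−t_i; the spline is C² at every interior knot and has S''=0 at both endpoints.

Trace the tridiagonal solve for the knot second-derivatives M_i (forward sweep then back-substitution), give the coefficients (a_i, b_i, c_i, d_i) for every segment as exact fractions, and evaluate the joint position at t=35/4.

  seg 0: a=-1 b=-359/309 c=0 d=256/2781
  seg 1: a=-2 b=409/309 c=256/309 d=-868/2781
  seg 2: a=1 b=-659/309 c=-204/103 d=1265/1236
  seg 3: a=-3 b=688/309 c=857/206 d=-857/618
S(35/4) = 5603/13184

Δ: Δ0=-1/3, Δ1=1, Δ2=-2, Δ3=5
row 1: diag=12, rhs=8; c'=1/4, d'=2/3
row 2: denom=10−3·1/4=37/4; d'=(-18−3·2/3)/(37/4)=-80/37
row 3: denom=6−2·8/37=206/37; d'=(42−2·-80/37)/(206/37)=857/103
back: M3=857/103
back: M2=-80/37−8/37·857/103=-408/103
back: M1=2/3−1/4·-408/103=512/309
M: M0=0, M1=512/309, M2=-408/103, M3=857/103, M4=0
seg 0: a=-1, c=M0/2=0, d=(M1−M0)/(6·3)=256/2781, b=Δ0−h0·(2M0+M1)/6=-359/309
seg 1: a=-2, c=M1/2=256/309, d=(M2−M1)/(6·3)=-868/2781, b=Δ1−h1·(2M1+M2)/6=409/309
seg 2: a=1, c=M2/2=-204/103, d=(M3−M2)/(6·2)=1265/1236, b=Δ2−h2·(2M2+M3)/6=-659/309
seg 3: a=-3, c=M3/2=857/206, d=(M4−M3)/(6·1)=-857/618, b=Δ3−h3·(2M3+M4)/6=688/309
t_q=35/4 → seg 3, τ=3/4; S=-3+688/309·τ+857/206·τ²+-857/618·τ³=5603/13184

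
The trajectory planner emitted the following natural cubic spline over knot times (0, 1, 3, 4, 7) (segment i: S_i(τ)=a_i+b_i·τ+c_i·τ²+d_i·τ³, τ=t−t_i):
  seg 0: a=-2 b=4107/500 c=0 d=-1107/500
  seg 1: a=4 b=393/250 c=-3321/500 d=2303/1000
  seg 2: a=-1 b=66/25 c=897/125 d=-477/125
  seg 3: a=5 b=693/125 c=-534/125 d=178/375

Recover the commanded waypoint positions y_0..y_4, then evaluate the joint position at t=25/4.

y_0 = S_0(0) = a_0 = -2
y_1 = S_1(0) = a_1 = 4
y_2 = S_2(0) = a_2 = -1
y_3 = S_3(0) = a_3 = 5
y_4 = S_3(3) = -4
t_q=25/4 is in segment 3 (τ=9/4); S_3(τ)=1003/800

y_0=-2 y_1=4 y_2=-1 y_3=5 y_4=-4
S(25/4) = 1003/800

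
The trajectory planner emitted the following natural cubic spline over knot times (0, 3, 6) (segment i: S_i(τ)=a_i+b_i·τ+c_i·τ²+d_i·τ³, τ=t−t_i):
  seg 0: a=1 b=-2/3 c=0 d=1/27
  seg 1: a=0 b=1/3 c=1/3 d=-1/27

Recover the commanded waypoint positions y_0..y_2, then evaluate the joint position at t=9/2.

y_0=1 y_1=0 y_2=3
S(9/2) = 9/8

y_0 = S_0(0) = a_0 = 1
y_1 = S_1(0) = a_1 = 0
y_2 = S_1(3) = 3
t_q=9/2 is in segment 1 (τ=3/2); S_1(τ)=9/8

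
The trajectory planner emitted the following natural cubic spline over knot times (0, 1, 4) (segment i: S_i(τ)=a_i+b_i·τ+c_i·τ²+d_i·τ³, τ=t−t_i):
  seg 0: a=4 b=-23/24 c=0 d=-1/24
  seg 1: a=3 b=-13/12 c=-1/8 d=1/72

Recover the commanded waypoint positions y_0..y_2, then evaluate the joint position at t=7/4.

y_0 = S_0(0) = a_0 = 4
y_1 = S_1(0) = a_1 = 3
y_2 = S_1(3) = -1
t_q=7/4 is in segment 1 (τ=3/4); S_1(τ)=1087/512

y_0=4 y_1=3 y_2=-1
S(7/4) = 1087/512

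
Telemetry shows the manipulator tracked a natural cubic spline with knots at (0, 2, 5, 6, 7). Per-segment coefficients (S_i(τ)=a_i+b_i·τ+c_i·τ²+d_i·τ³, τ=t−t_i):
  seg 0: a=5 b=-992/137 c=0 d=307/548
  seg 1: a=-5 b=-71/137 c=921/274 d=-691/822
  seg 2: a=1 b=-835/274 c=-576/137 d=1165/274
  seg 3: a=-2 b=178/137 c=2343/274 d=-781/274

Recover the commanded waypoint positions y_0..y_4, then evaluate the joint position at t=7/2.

y_0=5 y_1=-5 y_2=1 y_3=-2 y_4=5
S(7/2) = -2305/2192

y_0 = S_0(0) = a_0 = 5
y_1 = S_1(0) = a_1 = -5
y_2 = S_2(0) = a_2 = 1
y_3 = S_3(0) = a_3 = -2
y_4 = S_3(1) = 5
t_q=7/2 is in segment 1 (τ=3/2); S_1(τ)=-2305/2192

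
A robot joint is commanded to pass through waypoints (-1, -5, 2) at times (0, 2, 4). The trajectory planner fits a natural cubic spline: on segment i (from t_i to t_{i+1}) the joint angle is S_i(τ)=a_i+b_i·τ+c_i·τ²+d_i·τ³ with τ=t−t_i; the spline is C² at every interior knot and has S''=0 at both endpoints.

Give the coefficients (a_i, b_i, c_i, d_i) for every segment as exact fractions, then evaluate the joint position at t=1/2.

Δ: Δ0=-2, Δ1=7/2
row 1: diag=8, rhs=33; c'=1/4, d'=33/8
back: M1=33/8
M: M0=0, M1=33/8, M2=0
seg 0: a=-1, c=M0/2=0, d=(M1−M0)/(6·2)=11/32, b=Δ0−h0·(2M0+M1)/6=-27/8
seg 1: a=-5, c=M1/2=33/16, d=(M2−M1)/(6·2)=-11/32, b=Δ1−h1·(2M1+M2)/6=3/4
t_q=1/2 → seg 0, τ=1/2; S=-1+-27/8·τ+0·τ²+11/32·τ³=-677/256

  seg 0: a=-1 b=-27/8 c=0 d=11/32
  seg 1: a=-5 b=3/4 c=33/16 d=-11/32
S(1/2) = -677/256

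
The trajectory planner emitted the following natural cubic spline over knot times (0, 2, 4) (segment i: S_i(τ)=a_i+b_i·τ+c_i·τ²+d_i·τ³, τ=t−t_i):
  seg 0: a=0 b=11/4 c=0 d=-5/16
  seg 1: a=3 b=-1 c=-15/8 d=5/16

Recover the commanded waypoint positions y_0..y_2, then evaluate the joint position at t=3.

y_0=0 y_1=3 y_2=-4
S(3) = 7/16

y_0 = S_0(0) = a_0 = 0
y_1 = S_1(0) = a_1 = 3
y_2 = S_1(2) = -4
t_q=3 is in segment 1 (τ=1); S_1(τ)=7/16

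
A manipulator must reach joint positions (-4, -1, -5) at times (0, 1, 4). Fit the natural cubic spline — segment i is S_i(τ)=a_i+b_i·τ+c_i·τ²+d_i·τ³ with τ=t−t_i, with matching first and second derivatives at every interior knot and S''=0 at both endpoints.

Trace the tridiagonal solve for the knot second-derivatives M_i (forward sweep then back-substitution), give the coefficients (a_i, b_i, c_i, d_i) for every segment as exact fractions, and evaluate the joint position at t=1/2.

  seg 0: a=-4 b=85/24 c=0 d=-13/24
  seg 1: a=-1 b=23/12 c=-13/8 d=13/72
S(1/2) = -147/64

Δ: Δ0=3, Δ1=-4/3
row 1: diag=8, rhs=-26; c'=3/8, d'=-13/4
back: M1=-13/4
M: M0=0, M1=-13/4, M2=0
seg 0: a=-4, c=M0/2=0, d=(M1−M0)/(6·1)=-13/24, b=Δ0−h0·(2M0+M1)/6=85/24
seg 1: a=-1, c=M1/2=-13/8, d=(M2−M1)/(6·3)=13/72, b=Δ1−h1·(2M1+M2)/6=23/12
t_q=1/2 → seg 0, τ=1/2; S=-4+85/24·τ+0·τ²+-13/24·τ³=-147/64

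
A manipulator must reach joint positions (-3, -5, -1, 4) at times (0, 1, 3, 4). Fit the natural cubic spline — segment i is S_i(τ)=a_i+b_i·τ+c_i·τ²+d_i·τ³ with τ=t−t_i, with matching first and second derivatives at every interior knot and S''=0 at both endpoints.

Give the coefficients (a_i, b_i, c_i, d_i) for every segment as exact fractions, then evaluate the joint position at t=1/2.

  seg 0: a=-3 b=-41/16 c=0 d=9/16
  seg 1: a=-5 b=-7/8 c=27/16 d=-1/8
  seg 2: a=-1 b=35/8 c=15/16 d=-5/16
S(1/2) = -539/128

Δ: Δ0=-2, Δ1=2, Δ2=5
row 1: diag=6, rhs=24; c'=1/3, d'=4
row 2: denom=6−2·1/3=16/3; d'=(18−2·4)/(16/3)=15/8
back: M2=15/8
back: M1=4−1/3·15/8=27/8
M: M0=0, M1=27/8, M2=15/8, M3=0
seg 0: a=-3, c=M0/2=0, d=(M1−M0)/(6·1)=9/16, b=Δ0−h0·(2M0+M1)/6=-41/16
seg 1: a=-5, c=M1/2=27/16, d=(M2−M1)/(6·2)=-1/8, b=Δ1−h1·(2M1+M2)/6=-7/8
seg 2: a=-1, c=M2/2=15/16, d=(M3−M2)/(6·1)=-5/16, b=Δ2−h2·(2M2+M3)/6=35/8
t_q=1/2 → seg 0, τ=1/2; S=-3+-41/16·τ+0·τ²+9/16·τ³=-539/128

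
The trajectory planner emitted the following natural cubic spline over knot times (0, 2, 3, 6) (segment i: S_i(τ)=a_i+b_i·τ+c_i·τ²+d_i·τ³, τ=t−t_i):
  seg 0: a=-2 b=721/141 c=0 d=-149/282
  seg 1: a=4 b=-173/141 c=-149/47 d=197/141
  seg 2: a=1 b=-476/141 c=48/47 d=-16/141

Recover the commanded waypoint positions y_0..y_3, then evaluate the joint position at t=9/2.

y_0=-2 y_1=4 y_2=1 y_3=-3
S(9/2) = -101/47

y_0 = S_0(0) = a_0 = -2
y_1 = S_1(0) = a_1 = 4
y_2 = S_2(0) = a_2 = 1
y_3 = S_2(3) = -3
t_q=9/2 is in segment 2 (τ=3/2); S_2(τ)=-101/47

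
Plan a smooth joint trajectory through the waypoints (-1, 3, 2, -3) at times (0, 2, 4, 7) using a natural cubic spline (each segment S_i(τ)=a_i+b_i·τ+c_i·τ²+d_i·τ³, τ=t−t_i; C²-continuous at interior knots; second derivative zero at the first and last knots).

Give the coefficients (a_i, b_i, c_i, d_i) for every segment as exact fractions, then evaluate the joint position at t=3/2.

  seg 0: a=-1 b=148/57 c=0 d=-17/114
  seg 1: a=3 b=46/57 c=-17/19 d=55/456
  seg 2: a=2 b=-151/114 c=-13/76 d=13/684
S(3/2) = 727/304

Δ: Δ0=2, Δ1=-1/2, Δ2=-5/3
row 1: diag=8, rhs=-15; c'=1/4, d'=-15/8
row 2: denom=10−2·1/4=19/2; d'=(-7−2·-15/8)/(19/2)=-13/38
back: M2=-13/38
back: M1=-15/8−1/4·-13/38=-34/19
M: M0=0, M1=-34/19, M2=-13/38, M3=0
seg 0: a=-1, c=M0/2=0, d=(M1−M0)/(6·2)=-17/114, b=Δ0−h0·(2M0+M1)/6=148/57
seg 1: a=3, c=M1/2=-17/19, d=(M2−M1)/(6·2)=55/456, b=Δ1−h1·(2M1+M2)/6=46/57
seg 2: a=2, c=M2/2=-13/76, d=(M3−M2)/(6·3)=13/684, b=Δ2−h2·(2M2+M3)/6=-151/114
t_q=3/2 → seg 0, τ=3/2; S=-1+148/57·τ+0·τ²+-17/114·τ³=727/304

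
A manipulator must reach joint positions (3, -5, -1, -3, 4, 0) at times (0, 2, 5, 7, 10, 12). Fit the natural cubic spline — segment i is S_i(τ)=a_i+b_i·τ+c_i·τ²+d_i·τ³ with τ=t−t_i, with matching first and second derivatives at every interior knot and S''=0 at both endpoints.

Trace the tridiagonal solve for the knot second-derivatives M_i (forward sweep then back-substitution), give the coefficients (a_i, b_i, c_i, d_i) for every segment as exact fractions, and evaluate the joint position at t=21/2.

  seg 0: a=3 b=-42634/7881 c=0 d=5555/15762
  seg 1: a=-5 b=-9304/7881 c=5555/2627 d=-10061/23643
  seg 2: a=-1 b=137/7881 c=-4506/2627 d=257/426
  seg 3: a=-3 b=3119/7881 c=5003/2627 d=-9919/23643
  seg 4: a=4 b=3902/7881 c=-4916/2627 d=2458/7881
S(21/2) = 40127/10508

Δ: Δ0=-4, Δ1=4/3, Δ2=-1, Δ3=7/3, Δ4=-2
row 1: diag=10, rhs=32; c'=3/10, d'=16/5
row 2: denom=10−3·3/10=91/10; d'=(-14−3·16/5)/(91/10)=-236/91
row 3: denom=10−2·20/91=870/91; d'=(20−2·-236/91)/(870/91)=382/145
row 4: denom=10−3·91/290=2627/290; d'=(-26−3·382/145)/(2627/290)=-9832/2627
back: M4=-9832/2627
back: M3=382/145−91/290·-9832/2627=10006/2627
back: M2=-236/91−20/91·10006/2627=-9012/2627
back: M1=16/5−3/10·-9012/2627=11110/2627
M: M0=0, M1=11110/2627, M2=-9012/2627, M3=10006/2627, M4=-9832/2627, M5=0
seg 0: a=3, c=M0/2=0, d=(M1−M0)/(6·2)=5555/15762, b=Δ0−h0·(2M0+M1)/6=-42634/7881
seg 1: a=-5, c=M1/2=5555/2627, d=(M2−M1)/(6·3)=-10061/23643, b=Δ1−h1·(2M1+M2)/6=-9304/7881
seg 2: a=-1, c=M2/2=-4506/2627, d=(M3−M2)/(6·2)=257/426, b=Δ2−h2·(2M2+M3)/6=137/7881
seg 3: a=-3, c=M3/2=5003/2627, d=(M4−M3)/(6·3)=-9919/23643, b=Δ3−h3·(2M3+M4)/6=3119/7881
seg 4: a=4, c=M4/2=-4916/2627, d=(M5−M4)/(6·2)=2458/7881, b=Δ4−h4·(2M4+M5)/6=3902/7881
t_q=21/2 → seg 4, τ=1/2; S=4+3902/7881·τ+-4916/2627·τ²+2458/7881·τ³=40127/10508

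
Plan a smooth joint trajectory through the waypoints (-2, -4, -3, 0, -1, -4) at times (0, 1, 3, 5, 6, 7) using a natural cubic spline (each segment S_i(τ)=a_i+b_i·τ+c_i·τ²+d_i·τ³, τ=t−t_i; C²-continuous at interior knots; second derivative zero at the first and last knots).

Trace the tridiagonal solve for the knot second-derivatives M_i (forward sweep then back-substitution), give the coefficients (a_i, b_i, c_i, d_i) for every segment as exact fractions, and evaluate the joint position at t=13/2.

  seg 0: a=-2 b=-1087/458 c=0 d=171/458
  seg 1: a=-4 b=-287/229 c=513/458 d=-223/1832
  seg 2: a=-3 b=809/458 c=357/916 d=-479/1832
  seg 3: a=0 b=43/229 c=-270/229 d=-2/229
  seg 4: a=-1 b=-503/229 c=-276/229 d=92/229
S(13/2) = -538/229

Δ: Δ0=-2, Δ1=1/2, Δ2=3/2, Δ3=-1, Δ4=-3
row 1: diag=6, rhs=15; c'=1/3, d'=5/2
row 2: denom=8−2·1/3=22/3; d'=(6−2·5/2)/(22/3)=3/22
row 3: denom=6−2·3/11=60/11; d'=(-15−2·3/22)/(60/11)=-14/5
row 4: denom=4−1·11/60=229/60; d'=(-12−1·-14/5)/(229/60)=-552/229
back: M4=-552/229
back: M3=-14/5−11/60·-552/229=-540/229
back: M2=3/22−3/11·-540/229=357/458
back: M1=5/2−1/3·357/458=513/229
M: M0=0, M1=513/229, M2=357/458, M3=-540/229, M4=-552/229, M5=0
seg 0: a=-2, c=M0/2=0, d=(M1−M0)/(6·1)=171/458, b=Δ0−h0·(2M0+M1)/6=-1087/458
seg 1: a=-4, c=M1/2=513/458, d=(M2−M1)/(6·2)=-223/1832, b=Δ1−h1·(2M1+M2)/6=-287/229
seg 2: a=-3, c=M2/2=357/916, d=(M3−M2)/(6·2)=-479/1832, b=Δ2−h2·(2M2+M3)/6=809/458
seg 3: a=0, c=M3/2=-270/229, d=(M4−M3)/(6·1)=-2/229, b=Δ3−h3·(2M3+M4)/6=43/229
seg 4: a=-1, c=M4/2=-276/229, d=(M5−M4)/(6·1)=92/229, b=Δ4−h4·(2M4+M5)/6=-503/229
t_q=13/2 → seg 4, τ=1/2; S=-1+-503/229·τ+-276/229·τ²+92/229·τ³=-538/229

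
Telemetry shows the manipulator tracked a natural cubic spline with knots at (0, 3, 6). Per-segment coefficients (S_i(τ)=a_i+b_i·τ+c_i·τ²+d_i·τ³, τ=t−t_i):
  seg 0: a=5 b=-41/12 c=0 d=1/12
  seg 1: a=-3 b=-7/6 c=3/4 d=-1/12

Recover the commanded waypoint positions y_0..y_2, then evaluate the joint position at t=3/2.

y_0 = S_0(0) = a_0 = 5
y_1 = S_1(0) = a_1 = -3
y_2 = S_1(3) = -2
t_q=3/2 is in segment 0 (τ=3/2); S_0(τ)=5/32

y_0=5 y_1=-3 y_2=-2
S(3/2) = 5/32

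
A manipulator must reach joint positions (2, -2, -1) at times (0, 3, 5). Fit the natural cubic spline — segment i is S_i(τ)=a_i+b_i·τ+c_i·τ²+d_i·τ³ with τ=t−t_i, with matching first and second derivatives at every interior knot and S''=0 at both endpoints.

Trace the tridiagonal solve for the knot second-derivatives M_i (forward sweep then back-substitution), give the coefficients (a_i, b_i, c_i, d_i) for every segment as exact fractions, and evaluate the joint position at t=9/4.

Δ: Δ0=-4/3, Δ1=1/2
row 1: diag=10, rhs=11; c'=1/5, d'=11/10
back: M1=11/10
M: M0=0, M1=11/10, M2=0
seg 0: a=2, c=M0/2=0, d=(M1−M0)/(6·3)=11/180, b=Δ0−h0·(2M0+M1)/6=-113/60
seg 1: a=-2, c=M1/2=11/20, d=(M2−M1)/(6·2)=-11/120, b=Δ1−h1·(2M1+M2)/6=-7/30
t_q=9/4 → seg 0, τ=9/4; S=2+-113/60·τ+0·τ²+11/180·τ³=-1973/1280

  seg 0: a=2 b=-113/60 c=0 d=11/180
  seg 1: a=-2 b=-7/30 c=11/20 d=-11/120
S(9/4) = -1973/1280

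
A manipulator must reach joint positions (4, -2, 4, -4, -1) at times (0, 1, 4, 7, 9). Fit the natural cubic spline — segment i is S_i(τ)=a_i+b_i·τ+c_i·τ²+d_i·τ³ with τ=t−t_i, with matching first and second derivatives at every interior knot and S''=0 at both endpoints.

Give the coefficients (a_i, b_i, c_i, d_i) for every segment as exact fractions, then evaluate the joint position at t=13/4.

  seg 0: a=4 b=-11707/1596 c=0 d=2131/1596
  seg 1: a=-2 b=-2657/798 c=2131/532 d=-10673/14364
  seg 2: a=4 b=1025/1596 c=-1070/399 d=7559/14364
  seg 3: a=-4 b=-989/798 c=1093/532 d=-1093/3192
S(13/4) = 79105/34048

Δ: Δ0=-6, Δ1=2, Δ2=-8/3, Δ3=3/2
row 1: diag=8, rhs=48; c'=3/8, d'=6
row 2: denom=12−3·3/8=87/8; d'=(-28−3·6)/(87/8)=-368/87
row 3: denom=10−3·8/29=266/29; d'=(25−3·-368/87)/(266/29)=1093/266
back: M3=1093/266
back: M2=-368/87−8/29·1093/266=-2140/399
back: M1=6−3/8·-2140/399=2131/266
M: M0=0, M1=2131/266, M2=-2140/399, M3=1093/266, M4=0
seg 0: a=4, c=M0/2=0, d=(M1−M0)/(6·1)=2131/1596, b=Δ0−h0·(2M0+M1)/6=-11707/1596
seg 1: a=-2, c=M1/2=2131/532, d=(M2−M1)/(6·3)=-10673/14364, b=Δ1−h1·(2M1+M2)/6=-2657/798
seg 2: a=4, c=M2/2=-1070/399, d=(M3−M2)/(6·3)=7559/14364, b=Δ2−h2·(2M2+M3)/6=1025/1596
seg 3: a=-4, c=M3/2=1093/532, d=(M4−M3)/(6·2)=-1093/3192, b=Δ3−h3·(2M3+M4)/6=-989/798
t_q=13/4 → seg 1, τ=9/4; S=-2+-2657/798·τ+2131/532·τ²+-10673/14364·τ³=79105/34048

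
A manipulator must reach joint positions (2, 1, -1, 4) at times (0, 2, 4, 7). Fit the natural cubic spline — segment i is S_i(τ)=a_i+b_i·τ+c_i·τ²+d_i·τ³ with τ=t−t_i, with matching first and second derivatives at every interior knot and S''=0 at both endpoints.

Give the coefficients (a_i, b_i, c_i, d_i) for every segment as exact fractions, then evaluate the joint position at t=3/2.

  seg 0: a=2 b=-13/57 c=0 d=-31/456
  seg 1: a=1 b=-119/114 c=-31/76 d=49/228
  seg 2: a=-1 b=-11/114 c=67/76 d=-67/684
S(3/2) = 1737/1216

Δ: Δ0=-1/2, Δ1=-1, Δ2=5/3
row 1: diag=8, rhs=-3; c'=1/4, d'=-3/8
row 2: denom=10−2·1/4=19/2; d'=(16−2·-3/8)/(19/2)=67/38
back: M2=67/38
back: M1=-3/8−1/4·67/38=-31/38
M: M0=0, M1=-31/38, M2=67/38, M3=0
seg 0: a=2, c=M0/2=0, d=(M1−M0)/(6·2)=-31/456, b=Δ0−h0·(2M0+M1)/6=-13/57
seg 1: a=1, c=M1/2=-31/76, d=(M2−M1)/(6·2)=49/228, b=Δ1−h1·(2M1+M2)/6=-119/114
seg 2: a=-1, c=M2/2=67/76, d=(M3−M2)/(6·3)=-67/684, b=Δ2−h2·(2M2+M3)/6=-11/114
t_q=3/2 → seg 0, τ=3/2; S=2+-13/57·τ+0·τ²+-31/456·τ³=1737/1216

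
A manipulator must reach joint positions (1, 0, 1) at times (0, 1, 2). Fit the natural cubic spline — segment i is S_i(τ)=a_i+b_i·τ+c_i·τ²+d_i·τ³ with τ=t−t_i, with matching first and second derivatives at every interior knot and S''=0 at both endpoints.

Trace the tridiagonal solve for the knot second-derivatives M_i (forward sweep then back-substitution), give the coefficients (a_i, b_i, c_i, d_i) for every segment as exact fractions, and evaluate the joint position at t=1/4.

  seg 0: a=1 b=-3/2 c=0 d=1/2
  seg 1: a=0 b=0 c=3/2 d=-1/2
S(1/4) = 81/128

Δ: Δ0=-1, Δ1=1
row 1: diag=4, rhs=12; c'=1/4, d'=3
back: M1=3
M: M0=0, M1=3, M2=0
seg 0: a=1, c=M0/2=0, d=(M1−M0)/(6·1)=1/2, b=Δ0−h0·(2M0+M1)/6=-3/2
seg 1: a=0, c=M1/2=3/2, d=(M2−M1)/(6·1)=-1/2, b=Δ1−h1·(2M1+M2)/6=0
t_q=1/4 → seg 0, τ=1/4; S=1+-3/2·τ+0·τ²+1/2·τ³=81/128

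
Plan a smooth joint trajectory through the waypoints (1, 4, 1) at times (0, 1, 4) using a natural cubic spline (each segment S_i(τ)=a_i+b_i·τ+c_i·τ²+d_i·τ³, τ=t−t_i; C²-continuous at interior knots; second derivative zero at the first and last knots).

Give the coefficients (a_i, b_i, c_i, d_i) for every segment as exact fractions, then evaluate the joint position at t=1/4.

Δ: Δ0=3, Δ1=-1
row 1: diag=8, rhs=-24; c'=3/8, d'=-3
back: M1=-3
M: M0=0, M1=-3, M2=0
seg 0: a=1, c=M0/2=0, d=(M1−M0)/(6·1)=-1/2, b=Δ0−h0·(2M0+M1)/6=7/2
seg 1: a=4, c=M1/2=-3/2, d=(M2−M1)/(6·3)=1/6, b=Δ1−h1·(2M1+M2)/6=2
t_q=1/4 → seg 0, τ=1/4; S=1+7/2·τ+0·τ²+-1/2·τ³=239/128

  seg 0: a=1 b=7/2 c=0 d=-1/2
  seg 1: a=4 b=2 c=-3/2 d=1/6
S(1/4) = 239/128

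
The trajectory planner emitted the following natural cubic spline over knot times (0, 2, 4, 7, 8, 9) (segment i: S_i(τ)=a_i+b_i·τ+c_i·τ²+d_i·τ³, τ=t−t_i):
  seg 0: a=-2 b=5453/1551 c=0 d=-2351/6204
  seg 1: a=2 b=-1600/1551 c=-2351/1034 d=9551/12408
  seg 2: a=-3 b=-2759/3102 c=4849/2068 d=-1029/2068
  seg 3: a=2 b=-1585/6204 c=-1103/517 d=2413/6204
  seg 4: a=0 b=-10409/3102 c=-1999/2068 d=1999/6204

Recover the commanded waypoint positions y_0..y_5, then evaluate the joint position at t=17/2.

y_0 = S_0(0) = a_0 = -2
y_1 = S_1(0) = a_1 = 2
y_2 = S_2(0) = a_2 = -3
y_3 = S_3(0) = a_3 = 2
y_4 = S_4(0) = a_4 = 0
y_5 = S_4(1) = -4
t_q=17/2 is in segment 4 (τ=1/2); S_4(τ)=-31089/16544

y_0=-2 y_1=2 y_2=-3 y_3=2 y_4=0 y_5=-4
S(17/2) = -31089/16544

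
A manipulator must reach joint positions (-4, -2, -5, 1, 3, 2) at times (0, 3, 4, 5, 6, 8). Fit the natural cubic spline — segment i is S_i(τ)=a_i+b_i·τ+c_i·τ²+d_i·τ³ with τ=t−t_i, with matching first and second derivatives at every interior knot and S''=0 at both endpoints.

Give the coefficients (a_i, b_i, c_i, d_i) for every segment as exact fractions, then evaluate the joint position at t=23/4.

Δ: Δ0=2/3, Δ1=-3, Δ2=6, Δ3=2, Δ4=-1/2
row 1: diag=8, rhs=-22; c'=1/8, d'=-11/4
row 2: denom=4−1·1/8=31/8; d'=(54−1·-11/4)/(31/8)=454/31
row 3: denom=4−1·8/31=116/31; d'=(-24−1·454/31)/(116/31)=-599/58
row 4: denom=6−1·31/116=665/116; d'=(-15−1·-599/58)/(665/116)=-542/665
back: M4=-542/665
back: M3=-599/58−31/116·-542/665=-6723/665
back: M2=454/31−8/31·-6723/665=11474/665
back: M1=-11/4−1/8·11474/665=-3263/665
M: M0=0, M1=-3263/665, M2=11474/665, M3=-6723/665, M4=-542/665, M5=0
seg 0: a=-4, c=M0/2=0, d=(M1−M0)/(6·3)=-3263/11970, b=Δ0−h0·(2M0+M1)/6=12449/3990
seg 1: a=-2, c=M1/2=-3263/1330, d=(M2−M1)/(6·1)=14737/3990, b=Δ1−h1·(2M1+M2)/6=-8459/1995
seg 2: a=-5, c=M2/2=5737/665, d=(M3−M2)/(6·1)=-18197/3990, b=Δ2−h2·(2M2+M3)/6=1543/798
seg 3: a=1, c=M3/2=-6723/1330, d=(M4−M3)/(6·1)=883/570, b=Δ3−h3·(2M3+M4)/6=10984/1995
seg 4: a=3, c=M4/2=-271/665, d=(M5−M4)/(6·2)=271/3990, b=Δ4−h4·(2M4+M5)/6=173/3990
t_q=23/4 → seg 3, τ=3/4; S=1+10984/1995·τ+-6723/1330·τ²+883/570·τ³=250209/85120

  seg 0: a=-4 b=12449/3990 c=0 d=-3263/11970
  seg 1: a=-2 b=-8459/1995 c=-3263/1330 d=14737/3990
  seg 2: a=-5 b=1543/798 c=5737/665 d=-18197/3990
  seg 3: a=1 b=10984/1995 c=-6723/1330 d=883/570
  seg 4: a=3 b=173/3990 c=-271/665 d=271/3990
S(23/4) = 250209/85120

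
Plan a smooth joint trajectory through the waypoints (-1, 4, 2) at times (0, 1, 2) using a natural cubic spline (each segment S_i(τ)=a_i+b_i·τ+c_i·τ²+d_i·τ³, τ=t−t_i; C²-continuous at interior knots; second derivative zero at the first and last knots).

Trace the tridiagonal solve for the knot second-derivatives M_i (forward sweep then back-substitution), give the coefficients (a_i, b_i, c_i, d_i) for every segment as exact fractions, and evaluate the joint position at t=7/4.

  seg 0: a=-1 b=27/4 c=0 d=-7/4
  seg 1: a=4 b=3/2 c=-21/4 d=7/4
S(7/4) = 745/256

Δ: Δ0=5, Δ1=-2
row 1: diag=4, rhs=-42; c'=1/4, d'=-21/2
back: M1=-21/2
M: M0=0, M1=-21/2, M2=0
seg 0: a=-1, c=M0/2=0, d=(M1−M0)/(6·1)=-7/4, b=Δ0−h0·(2M0+M1)/6=27/4
seg 1: a=4, c=M1/2=-21/4, d=(M2−M1)/(6·1)=7/4, b=Δ1−h1·(2M1+M2)/6=3/2
t_q=7/4 → seg 1, τ=3/4; S=4+3/2·τ+-21/4·τ²+7/4·τ³=745/256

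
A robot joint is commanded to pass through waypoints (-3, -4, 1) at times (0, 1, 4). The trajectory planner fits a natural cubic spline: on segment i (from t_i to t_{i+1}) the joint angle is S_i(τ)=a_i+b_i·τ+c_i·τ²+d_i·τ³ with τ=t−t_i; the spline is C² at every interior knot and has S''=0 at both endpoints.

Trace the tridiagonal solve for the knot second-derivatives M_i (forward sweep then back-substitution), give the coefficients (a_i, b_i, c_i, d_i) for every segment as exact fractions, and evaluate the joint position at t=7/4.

Δ: Δ0=-1, Δ1=5/3
row 1: diag=8, rhs=16; c'=3/8, d'=2
back: M1=2
M: M0=0, M1=2, M2=0
seg 0: a=-3, c=M0/2=0, d=(M1−M0)/(6·1)=1/3, b=Δ0−h0·(2M0+M1)/6=-4/3
seg 1: a=-4, c=M1/2=1, d=(M2−M1)/(6·3)=-1/9, b=Δ1−h1·(2M1+M2)/6=-1/3
t_q=7/4 → seg 1, τ=3/4; S=-4+-1/3·τ+1·τ²+-1/9·τ³=-239/64

  seg 0: a=-3 b=-4/3 c=0 d=1/3
  seg 1: a=-4 b=-1/3 c=1 d=-1/9
S(7/4) = -239/64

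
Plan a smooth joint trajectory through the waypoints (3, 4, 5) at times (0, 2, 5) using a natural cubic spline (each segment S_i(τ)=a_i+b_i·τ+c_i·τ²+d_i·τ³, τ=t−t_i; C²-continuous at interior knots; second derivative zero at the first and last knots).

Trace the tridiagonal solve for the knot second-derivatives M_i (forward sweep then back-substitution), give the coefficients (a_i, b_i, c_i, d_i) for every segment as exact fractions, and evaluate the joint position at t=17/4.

Δ: Δ0=1/2, Δ1=1/3
row 1: diag=10, rhs=-1; c'=3/10, d'=-1/10
back: M1=-1/10
M: M0=0, M1=-1/10, M2=0
seg 0: a=3, c=M0/2=0, d=(M1−M0)/(6·2)=-1/120, b=Δ0−h0·(2M0+M1)/6=8/15
seg 1: a=4, c=M1/2=-1/20, d=(M2−M1)/(6·3)=1/180, b=Δ1−h1·(2M1+M2)/6=13/30
t_q=17/4 → seg 1, τ=9/4; S=4+13/30·τ+-1/20·τ²+1/180·τ³=1225/256

  seg 0: a=3 b=8/15 c=0 d=-1/120
  seg 1: a=4 b=13/30 c=-1/20 d=1/180
S(17/4) = 1225/256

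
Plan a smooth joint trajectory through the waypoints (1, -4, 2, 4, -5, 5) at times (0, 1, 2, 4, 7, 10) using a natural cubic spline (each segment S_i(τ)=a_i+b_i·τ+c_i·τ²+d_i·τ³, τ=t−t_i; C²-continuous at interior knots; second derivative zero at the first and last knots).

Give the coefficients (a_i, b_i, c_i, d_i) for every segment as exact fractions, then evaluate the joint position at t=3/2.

Δ: Δ0=-5, Δ1=6, Δ2=1, Δ3=-3, Δ4=10/3
row 1: diag=4, rhs=66; c'=1/4, d'=33/2
row 2: denom=6−1·1/4=23/4; d'=(-30−1·33/2)/(23/4)=-186/23
row 3: denom=10−2·8/23=214/23; d'=(-24−2·-186/23)/(214/23)=-90/107
row 4: denom=12−3·69/214=2361/214; d'=(38−3·-90/107)/(2361/214)=8672/2361
back: M4=8672/2361
back: M3=-90/107−69/214·8672/2361=-1594/787
back: M2=-186/23−8/23·-1594/787=-5810/787
back: M1=33/2−1/4·-5810/787=14438/787
M: M0=0, M1=14438/787, M2=-5810/787, M3=-1594/787, M4=8672/2361, M5=0
seg 0: a=1, c=M0/2=0, d=(M1−M0)/(6·1)=7219/2361, b=Δ0−h0·(2M0+M1)/6=-19024/2361
seg 1: a=-4, c=M1/2=7219/787, d=(M2−M1)/(6·1)=-10124/2361, b=Δ1−h1·(2M1+M2)/6=2633/2361
seg 2: a=2, c=M2/2=-2905/787, d=(M3−M2)/(6·2)=1054/2361, b=Δ2−h2·(2M2+M3)/6=15575/2361
seg 3: a=4, c=M3/2=-797/787, d=(M4−M3)/(6·3)=6727/21249, b=Δ3−h3·(2M3+M4)/6=-6637/2361
seg 4: a=-5, c=M4/2=4336/2361, d=(M5−M4)/(6·3)=-4336/21249, b=Δ4−h4·(2M4+M5)/6=-802/2361
t_q=3/2 → seg 1, τ=1/2; S=-4+2633/2361·τ+7219/787·τ²+-10124/2361·τ³=-5305/3148

  seg 0: a=1 b=-19024/2361 c=0 d=7219/2361
  seg 1: a=-4 b=2633/2361 c=7219/787 d=-10124/2361
  seg 2: a=2 b=15575/2361 c=-2905/787 d=1054/2361
  seg 3: a=4 b=-6637/2361 c=-797/787 d=6727/21249
  seg 4: a=-5 b=-802/2361 c=4336/2361 d=-4336/21249
S(3/2) = -5305/3148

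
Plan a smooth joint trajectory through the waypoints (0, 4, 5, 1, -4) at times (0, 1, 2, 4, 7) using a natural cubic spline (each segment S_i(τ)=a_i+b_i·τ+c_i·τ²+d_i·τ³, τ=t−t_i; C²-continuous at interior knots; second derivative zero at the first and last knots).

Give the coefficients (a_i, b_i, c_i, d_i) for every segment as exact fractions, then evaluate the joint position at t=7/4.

Δ: Δ0=4, Δ1=1, Δ2=-2, Δ3=-5/3
row 1: diag=4, rhs=-18; c'=1/4, d'=-9/2
row 2: denom=6−1·1/4=23/4; d'=(-18−1·-9/2)/(23/4)=-54/23
row 3: denom=10−2·8/23=214/23; d'=(2−2·-54/23)/(214/23)=77/107
back: M3=77/107
back: M2=-54/23−8/23·77/107=-278/107
back: M1=-9/2−1/4·-278/107=-412/107
M: M0=0, M1=-412/107, M2=-278/107, M3=77/107, M4=0
seg 0: a=0, c=M0/2=0, d=(M1−M0)/(6·1)=-206/321, b=Δ0−h0·(2M0+M1)/6=1490/321
seg 1: a=4, c=M1/2=-206/107, d=(M2−M1)/(6·1)=67/321, b=Δ1−h1·(2M1+M2)/6=872/321
seg 2: a=5, c=M2/2=-139/107, d=(M3−M2)/(6·2)=355/1284, b=Δ2−h2·(2M2+M3)/6=-163/321
seg 3: a=1, c=M3/2=77/214, d=(M4−M3)/(6·3)=-77/1926, b=Δ3−h3·(2M3+M4)/6=-766/321
t_q=7/4 → seg 1, τ=3/4; S=4+872/321·τ+-206/107·τ²+67/321·τ³=34531/6848

  seg 0: a=0 b=1490/321 c=0 d=-206/321
  seg 1: a=4 b=872/321 c=-206/107 d=67/321
  seg 2: a=5 b=-163/321 c=-139/107 d=355/1284
  seg 3: a=1 b=-766/321 c=77/214 d=-77/1926
S(7/4) = 34531/6848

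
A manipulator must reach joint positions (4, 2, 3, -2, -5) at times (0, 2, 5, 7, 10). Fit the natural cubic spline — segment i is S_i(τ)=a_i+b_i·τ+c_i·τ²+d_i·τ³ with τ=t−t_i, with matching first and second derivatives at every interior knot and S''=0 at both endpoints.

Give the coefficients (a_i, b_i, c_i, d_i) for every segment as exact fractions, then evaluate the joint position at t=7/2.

Δ: Δ0=-1, Δ1=1/3, Δ2=-5/2, Δ3=-1
row 1: diag=10, rhs=8; c'=3/10, d'=4/5
row 2: denom=10−3·3/10=91/10; d'=(-17−3·4/5)/(91/10)=-194/91
row 3: denom=10−2·20/91=870/91; d'=(9−2·-194/91)/(870/91)=1207/870
back: M3=1207/870
back: M2=-194/91−20/91·1207/870=-212/87
back: M1=4/5−3/10·-212/87=222/145
M: M0=0, M1=222/145, M2=-212/87, M3=1207/870, M4=0
seg 0: a=4, c=M0/2=0, d=(M1−M0)/(6·2)=37/290, b=Δ0−h0·(2M0+M1)/6=-219/145
seg 1: a=2, c=M1/2=111/145, d=(M2−M1)/(6·3)=-863/3915, b=Δ1−h1·(2M1+M2)/6=3/145
seg 2: a=3, c=M2/2=-106/87, d=(M3−M2)/(6·2)=1109/3480, b=Δ2−h2·(2M2+M3)/6=-194/145
seg 3: a=-2, c=M3/2=1207/1740, d=(M4−M3)/(6·3)=-1207/15660, b=Δ3−h3·(2M3+M4)/6=-2077/870
t_q=7/2 → seg 1, τ=3/2; S=2+3/145·τ+111/145·τ²+-863/3915·τ³=3491/1160

  seg 0: a=4 b=-219/145 c=0 d=37/290
  seg 1: a=2 b=3/145 c=111/145 d=-863/3915
  seg 2: a=3 b=-194/145 c=-106/87 d=1109/3480
  seg 3: a=-2 b=-2077/870 c=1207/1740 d=-1207/15660
S(7/2) = 3491/1160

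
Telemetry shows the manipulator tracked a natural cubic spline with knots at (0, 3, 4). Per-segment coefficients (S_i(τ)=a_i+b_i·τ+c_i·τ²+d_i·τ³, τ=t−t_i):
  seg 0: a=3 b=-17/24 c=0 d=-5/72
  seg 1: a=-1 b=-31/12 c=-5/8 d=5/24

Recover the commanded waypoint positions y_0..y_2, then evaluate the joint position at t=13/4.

y_0 = S_0(0) = a_0 = 3
y_1 = S_1(0) = a_1 = -1
y_2 = S_1(1) = -4
t_q=13/4 is in segment 1 (τ=1/4); S_1(τ)=-861/512

y_0=3 y_1=-1 y_2=-4
S(13/4) = -861/512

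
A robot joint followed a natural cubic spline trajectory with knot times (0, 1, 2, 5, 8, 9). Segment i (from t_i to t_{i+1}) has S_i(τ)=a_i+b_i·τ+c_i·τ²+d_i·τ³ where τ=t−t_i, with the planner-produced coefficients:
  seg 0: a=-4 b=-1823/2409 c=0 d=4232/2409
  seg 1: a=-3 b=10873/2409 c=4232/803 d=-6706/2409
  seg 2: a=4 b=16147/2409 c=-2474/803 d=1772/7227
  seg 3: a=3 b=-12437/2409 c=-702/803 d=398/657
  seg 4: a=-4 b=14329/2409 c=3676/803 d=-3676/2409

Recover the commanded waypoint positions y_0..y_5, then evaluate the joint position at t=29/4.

y_0 = S_0(0) = a_0 = -4
y_1 = S_1(0) = a_1 = -3
y_2 = S_2(0) = a_2 = 4
y_3 = S_3(0) = a_3 = 3
y_4 = S_4(0) = a_4 = -4
y_5 = S_4(1) = 5
t_q=29/4 is in segment 3 (τ=9/4); S_3(τ)=-157815/25696

y_0=-4 y_1=-3 y_2=4 y_3=3 y_4=-4 y_5=5
S(29/4) = -157815/25696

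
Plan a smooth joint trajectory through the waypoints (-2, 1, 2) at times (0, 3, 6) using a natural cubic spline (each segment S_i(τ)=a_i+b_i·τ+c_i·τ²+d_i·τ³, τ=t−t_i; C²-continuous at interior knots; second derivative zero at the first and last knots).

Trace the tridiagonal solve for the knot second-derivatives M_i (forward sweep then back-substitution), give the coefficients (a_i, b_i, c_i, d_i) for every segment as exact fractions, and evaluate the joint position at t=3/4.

  seg 0: a=-2 b=7/6 c=0 d=-1/54
  seg 1: a=1 b=2/3 c=-1/6 d=1/54
S(3/4) = -145/128

Δ: Δ0=1, Δ1=1/3
row 1: diag=12, rhs=-4; c'=1/4, d'=-1/3
back: M1=-1/3
M: M0=0, M1=-1/3, M2=0
seg 0: a=-2, c=M0/2=0, d=(M1−M0)/(6·3)=-1/54, b=Δ0−h0·(2M0+M1)/6=7/6
seg 1: a=1, c=M1/2=-1/6, d=(M2−M1)/(6·3)=1/54, b=Δ1−h1·(2M1+M2)/6=2/3
t_q=3/4 → seg 0, τ=3/4; S=-2+7/6·τ+0·τ²+-1/54·τ³=-145/128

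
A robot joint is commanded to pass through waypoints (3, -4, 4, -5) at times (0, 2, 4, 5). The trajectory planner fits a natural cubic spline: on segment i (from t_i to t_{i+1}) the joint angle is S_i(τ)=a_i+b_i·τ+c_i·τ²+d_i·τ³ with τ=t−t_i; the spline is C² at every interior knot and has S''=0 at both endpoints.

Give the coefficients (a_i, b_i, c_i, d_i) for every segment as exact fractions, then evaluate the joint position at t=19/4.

Δ: Δ0=-7/2, Δ1=4, Δ2=-9
row 1: diag=8, rhs=45; c'=1/4, d'=45/8
row 2: denom=6−2·1/4=11/2; d'=(-78−2·45/8)/(11/2)=-357/22
back: M2=-357/22
back: M1=45/8−1/4·-357/22=213/22
M: M0=0, M1=213/22, M2=-357/22, M3=0
seg 0: a=3, c=M0/2=0, d=(M1−M0)/(6·2)=71/88, b=Δ0−h0·(2M0+M1)/6=-74/11
seg 1: a=-4, c=M1/2=213/44, d=(M2−M1)/(6·2)=-95/44, b=Δ1−h1·(2M1+M2)/6=65/22
seg 2: a=4, c=M2/2=-357/44, d=(M3−M2)/(6·1)=119/44, b=Δ2−h2·(2M2+M3)/6=-79/22
t_q=19/4 → seg 2, τ=3/4; S=4+-79/22·τ+-357/44·τ²+119/44·τ³=-5959/2816

  seg 0: a=3 b=-74/11 c=0 d=71/88
  seg 1: a=-4 b=65/22 c=213/44 d=-95/44
  seg 2: a=4 b=-79/22 c=-357/44 d=119/44
S(19/4) = -5959/2816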